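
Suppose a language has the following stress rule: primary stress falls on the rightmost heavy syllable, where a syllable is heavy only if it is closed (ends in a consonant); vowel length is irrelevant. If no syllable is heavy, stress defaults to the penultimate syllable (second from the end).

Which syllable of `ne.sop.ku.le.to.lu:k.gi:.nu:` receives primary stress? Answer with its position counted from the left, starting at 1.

6

Weights: 1 ne L, 2 sop H, 3 ku L, 4 le L, 5 to L, 6 lu:k H, 7 gi: L, 8 nu: L.
Heavy syllables in the domain: 2, 6. The rightmost is syllable 6 (lu:k).
Primary stress: syllable 6 → ne.sop.ku.le.to.ˈlu:k.gi:.nu:.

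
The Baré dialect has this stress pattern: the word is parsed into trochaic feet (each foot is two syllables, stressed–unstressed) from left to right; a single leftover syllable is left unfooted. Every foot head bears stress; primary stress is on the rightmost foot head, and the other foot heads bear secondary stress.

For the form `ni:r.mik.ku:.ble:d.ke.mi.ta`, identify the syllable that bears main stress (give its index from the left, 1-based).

Parse left to right into trochaic (ˈσσ) feet: (ˈni:r.mik) (ˈku:.ble:d) (ˈke.mi) ta. Syllable 7 is left unfooted.
Foot heads (stressed positions): 1, 3, 5.
End Rule Rightmost: primary stress on the rightmost head = syllable 5.
Primary stress: syllable 5 → ni:r.mik.ku:.ble:d.ˈke.mi.ta.

5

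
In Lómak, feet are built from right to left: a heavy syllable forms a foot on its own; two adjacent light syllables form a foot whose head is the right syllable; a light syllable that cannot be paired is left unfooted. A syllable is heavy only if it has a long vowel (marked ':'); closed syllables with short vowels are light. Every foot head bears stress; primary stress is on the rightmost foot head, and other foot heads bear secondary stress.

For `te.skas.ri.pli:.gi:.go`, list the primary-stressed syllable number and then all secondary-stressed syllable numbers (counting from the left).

primary 5, secondary 3, 4

Weights: 1 te L, 2 skas L, 3 ri L, 4 pli: H, 5 gi: H, 6 go L.
Parse right to left (heavy = foot alone; LL = one foot; stranded L unfooted): te (skas.ˈri) (ˈpli:) (ˈgi:) go.
Foot heads: 3, 4, 5.
Primary stress on the rightmost head = syllable 5.
Secondary stress on 3, 4: te.skas.ˌri.ˌpli:.ˈgi:.go.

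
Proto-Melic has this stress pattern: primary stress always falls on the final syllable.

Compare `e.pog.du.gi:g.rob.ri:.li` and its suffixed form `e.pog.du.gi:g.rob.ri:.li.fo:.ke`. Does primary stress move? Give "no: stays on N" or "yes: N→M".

Base `e.pog.du.gi:g.rob.ri:.li` (7 syllables):
  The word has 7 syllables; the final syllable is syllable 7 (li).
  → primary stress on syllable 7.
Suffixed `e.pog.du.gi:g.rob.ri:.li.fo:.ke` (9 syllables):
  The word has 9 syllables; the final syllable is syllable 9 (ke).
  → primary stress on syllable 9.

yes: 7→9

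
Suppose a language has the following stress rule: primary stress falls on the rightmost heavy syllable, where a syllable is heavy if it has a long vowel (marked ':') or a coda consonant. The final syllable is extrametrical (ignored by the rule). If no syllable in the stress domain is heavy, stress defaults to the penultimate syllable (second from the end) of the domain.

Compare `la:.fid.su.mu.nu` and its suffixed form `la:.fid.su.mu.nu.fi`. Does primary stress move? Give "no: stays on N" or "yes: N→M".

Base `la:.fid.su.mu.nu` (5 syllables):
  The final syllable (5, nu) is extrametrical; the stress domain is syllables 1–4.
  Weights: 1 la: H, 2 fid H, 3 su L, 4 mu L.
  Heavy syllables in the domain: 1, 2. The rightmost is syllable 2 (fid).
  → primary stress on syllable 2.
Suffixed `la:.fid.su.mu.nu.fi` (6 syllables):
  The final syllable (6, fi) is extrametrical; the stress domain is syllables 1–5.
  Weights: 1 la: H, 2 fid H, 3 su L, 4 mu L, 5 nu L.
  Heavy syllables in the domain: 1, 2. The rightmost is syllable 2 (fid).
  → primary stress on syllable 2.

no: stays on 2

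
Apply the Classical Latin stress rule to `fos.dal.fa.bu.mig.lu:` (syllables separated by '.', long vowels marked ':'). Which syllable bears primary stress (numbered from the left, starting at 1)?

Classical Latin: stress the penult if heavy (long vowel or closed), else the antepenult.
Weights: 4 bu L, 5 mig H, 6 lu: H.
The penult (syllable 5, mig) is heavy, so it takes stress.
Stress on syllable 5: fos.dal.fa.bu.ˈmig.lu:.

5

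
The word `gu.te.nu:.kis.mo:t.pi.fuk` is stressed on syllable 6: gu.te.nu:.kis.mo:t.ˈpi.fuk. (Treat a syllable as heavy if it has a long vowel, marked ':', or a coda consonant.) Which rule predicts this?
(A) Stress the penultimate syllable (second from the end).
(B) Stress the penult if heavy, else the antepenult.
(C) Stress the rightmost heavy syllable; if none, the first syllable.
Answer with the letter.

A

Rule A → syllable 6 ✓.
Rule B → syllable 5 (observed: 6).
Rule C → syllable 7 (observed: 6).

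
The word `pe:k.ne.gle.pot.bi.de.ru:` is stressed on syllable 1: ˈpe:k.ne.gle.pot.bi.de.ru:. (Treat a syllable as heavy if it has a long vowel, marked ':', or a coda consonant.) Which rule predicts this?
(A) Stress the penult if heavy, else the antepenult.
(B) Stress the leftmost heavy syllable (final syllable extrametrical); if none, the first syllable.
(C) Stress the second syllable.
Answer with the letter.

Rule A → syllable 5 (observed: 1).
Rule B → syllable 1 ✓.
Rule C → syllable 2 (observed: 1).

B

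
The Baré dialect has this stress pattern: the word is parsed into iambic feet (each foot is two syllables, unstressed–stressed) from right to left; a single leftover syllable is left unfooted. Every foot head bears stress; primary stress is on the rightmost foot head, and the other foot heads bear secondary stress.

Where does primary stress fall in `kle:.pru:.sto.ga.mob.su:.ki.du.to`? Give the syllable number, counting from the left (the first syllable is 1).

Parse right to left into iambic (σˈσ) feet: kle: (pru:.ˈsto) (ga.ˈmob) (su:.ˈki) (du.ˈto). Syllable 1 is left unfooted.
Foot heads (stressed positions): 3, 5, 7, 9.
End Rule Rightmost: primary stress on the rightmost head = syllable 9.
Primary stress: syllable 9 → kle:.pru:.sto.ga.mob.su:.ki.du.ˈto.

9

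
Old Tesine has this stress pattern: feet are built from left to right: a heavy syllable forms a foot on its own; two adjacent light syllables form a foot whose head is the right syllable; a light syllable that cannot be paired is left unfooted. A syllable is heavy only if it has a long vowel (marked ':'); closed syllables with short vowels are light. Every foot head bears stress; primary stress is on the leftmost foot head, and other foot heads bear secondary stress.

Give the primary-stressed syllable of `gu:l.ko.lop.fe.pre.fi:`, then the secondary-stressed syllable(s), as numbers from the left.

primary 1, secondary 3, 5, 6

Weights: 1 gu:l H, 2 ko L, 3 lop L, 4 fe L, 5 pre L, 6 fi: H.
Parse left to right (heavy = foot alone; LL = one foot; stranded L unfooted): (ˈgu:l) (ko.ˈlop) (fe.ˈpre) (ˈfi:).
Foot heads: 1, 3, 5, 6.
Primary stress on the leftmost head = syllable 1.
Secondary stress on 3, 5, 6: ˈgu:l.ko.ˌlop.fe.ˌpre.ˌfi:.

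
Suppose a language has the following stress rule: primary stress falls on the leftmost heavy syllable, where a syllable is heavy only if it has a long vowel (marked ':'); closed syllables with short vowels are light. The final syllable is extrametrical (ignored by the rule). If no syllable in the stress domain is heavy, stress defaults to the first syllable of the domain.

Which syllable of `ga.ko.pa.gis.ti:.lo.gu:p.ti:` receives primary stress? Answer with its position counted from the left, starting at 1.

5

The final syllable (8, ti:) is extrametrical; the stress domain is syllables 1–7.
Weights: 1 ga L, 2 ko L, 3 pa L, 4 gis L, 5 ti: H, 6 lo L, 7 gu:p H.
Heavy syllables in the domain: 5, 7. The leftmost is syllable 5 (ti:).
Primary stress: syllable 5 → ga.ko.pa.gis.ˈti:.lo.gu:p.ti:.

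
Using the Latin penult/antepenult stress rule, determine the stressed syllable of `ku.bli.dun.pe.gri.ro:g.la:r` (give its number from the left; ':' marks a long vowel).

Classical Latin: stress the penult if heavy (long vowel or closed), else the antepenult.
Weights: 5 gri L, 6 ro:g H, 7 la:r H.
The penult (syllable 6, ro:g) is heavy, so it takes stress.
Stress on syllable 6: ku.bli.dun.pe.gri.ˈro:g.la:r.

6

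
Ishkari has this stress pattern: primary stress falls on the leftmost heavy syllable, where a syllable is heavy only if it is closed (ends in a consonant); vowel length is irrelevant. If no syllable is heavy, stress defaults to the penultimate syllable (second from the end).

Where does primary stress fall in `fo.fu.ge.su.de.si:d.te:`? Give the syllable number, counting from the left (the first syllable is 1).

6

Weights: 1 fo L, 2 fu L, 3 ge L, 4 su L, 5 de L, 6 si:d H, 7 te: L.
Heavy syllables in the domain: 6. The leftmost is syllable 6 (si:d).
Primary stress: syllable 6 → fo.fu.ge.su.de.ˈsi:d.te:.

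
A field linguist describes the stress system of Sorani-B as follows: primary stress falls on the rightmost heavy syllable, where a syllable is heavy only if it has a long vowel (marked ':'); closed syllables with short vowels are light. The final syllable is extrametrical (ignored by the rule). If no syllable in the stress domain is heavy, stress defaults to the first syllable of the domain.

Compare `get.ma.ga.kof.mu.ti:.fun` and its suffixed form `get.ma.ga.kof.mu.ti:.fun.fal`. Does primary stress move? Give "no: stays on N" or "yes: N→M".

no: stays on 6

Base `get.ma.ga.kof.mu.ti:.fun` (7 syllables):
  The final syllable (7, fun) is extrametrical; the stress domain is syllables 1–6.
  Weights: 1 get L, 2 ma L, 3 ga L, 4 kof L, 5 mu L, 6 ti: H.
  Heavy syllables in the domain: 6. The rightmost is syllable 6 (ti:).
  → primary stress on syllable 6.
Suffixed `get.ma.ga.kof.mu.ti:.fun.fal` (8 syllables):
  The final syllable (8, fal) is extrametrical; the stress domain is syllables 1–7.
  Weights: 1 get L, 2 ma L, 3 ga L, 4 kof L, 5 mu L, 6 ti: H, 7 fun L.
  Heavy syllables in the domain: 6. The rightmost is syllable 6 (ti:).
  → primary stress on syllable 6.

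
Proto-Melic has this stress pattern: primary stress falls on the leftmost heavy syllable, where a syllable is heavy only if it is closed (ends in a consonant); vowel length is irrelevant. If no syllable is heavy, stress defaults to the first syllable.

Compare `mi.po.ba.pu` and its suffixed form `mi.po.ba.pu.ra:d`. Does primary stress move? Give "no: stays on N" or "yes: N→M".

yes: 1→5

Base `mi.po.ba.pu` (4 syllables):
  Weights: 1 mi L, 2 po L, 3 ba L, 4 pu L.
  No heavy syllable in the domain; default to the first syllable = syllable 1.
  → primary stress on syllable 1.
Suffixed `mi.po.ba.pu.ra:d` (5 syllables):
  Weights: 1 mi L, 2 po L, 3 ba L, 4 pu L, 5 ra:d H.
  Heavy syllables in the domain: 5. The leftmost is syllable 5 (ra:d).
  → primary stress on syllable 5.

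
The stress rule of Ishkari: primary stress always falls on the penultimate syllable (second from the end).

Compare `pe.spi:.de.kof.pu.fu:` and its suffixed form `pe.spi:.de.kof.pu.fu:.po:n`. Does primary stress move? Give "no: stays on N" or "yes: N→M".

Base `pe.spi:.de.kof.pu.fu:` (6 syllables):
  The word has 6 syllables; the penultimate syllable (second from the end) is syllable 5 (pu).
  → primary stress on syllable 5.
Suffixed `pe.spi:.de.kof.pu.fu:.po:n` (7 syllables):
  The word has 7 syllables; the penultimate syllable (second from the end) is syllable 6 (fu:).
  → primary stress on syllable 6.

yes: 5→6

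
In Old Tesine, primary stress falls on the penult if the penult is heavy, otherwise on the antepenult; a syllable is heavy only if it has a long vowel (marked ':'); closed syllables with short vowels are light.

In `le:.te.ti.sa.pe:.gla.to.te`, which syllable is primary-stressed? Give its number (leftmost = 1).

6

Weights: 6 gla L, 7 to L, 8 te L.
The penult (syllable 7, to) is light, so stress falls on the antepenult (syllable 6, gla).
Primary stress: syllable 6 → le:.te.ti.sa.pe:.ˈgla.to.te.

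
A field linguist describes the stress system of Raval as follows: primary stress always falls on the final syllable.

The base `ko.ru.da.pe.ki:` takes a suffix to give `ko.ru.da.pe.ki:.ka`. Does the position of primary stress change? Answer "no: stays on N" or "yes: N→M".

yes: 5→6

Base `ko.ru.da.pe.ki:` (5 syllables):
  The word has 5 syllables; the final syllable is syllable 5 (ki:).
  → primary stress on syllable 5.
Suffixed `ko.ru.da.pe.ki:.ka` (6 syllables):
  The word has 6 syllables; the final syllable is syllable 6 (ka).
  → primary stress on syllable 6.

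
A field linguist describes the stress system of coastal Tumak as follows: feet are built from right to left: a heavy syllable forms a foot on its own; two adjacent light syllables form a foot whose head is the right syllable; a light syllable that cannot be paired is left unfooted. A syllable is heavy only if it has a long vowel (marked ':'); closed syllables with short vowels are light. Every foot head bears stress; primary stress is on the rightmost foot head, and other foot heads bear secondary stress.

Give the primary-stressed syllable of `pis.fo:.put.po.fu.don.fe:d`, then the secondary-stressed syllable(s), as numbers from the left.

Weights: 1 pis L, 2 fo: H, 3 put L, 4 po L, 5 fu L, 6 don L, 7 fe:d H.
Parse right to left (heavy = foot alone; LL = one foot; stranded L unfooted): pis (ˈfo:) (put.ˈpo) (fu.ˈdon) (ˈfe:d).
Foot heads: 2, 4, 6, 7.
Primary stress on the rightmost head = syllable 7.
Secondary stress on 2, 4, 6: pis.ˌfo:.put.ˌpo.fu.ˌdon.ˈfe:d.

primary 7, secondary 2, 4, 6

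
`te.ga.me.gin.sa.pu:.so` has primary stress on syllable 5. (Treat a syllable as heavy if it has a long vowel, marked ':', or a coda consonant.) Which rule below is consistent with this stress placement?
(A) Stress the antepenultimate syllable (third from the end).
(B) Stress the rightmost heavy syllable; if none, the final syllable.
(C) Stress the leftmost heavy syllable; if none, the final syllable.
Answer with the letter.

A

Rule A → syllable 5 ✓.
Rule B → syllable 6 (observed: 5).
Rule C → syllable 4 (observed: 5).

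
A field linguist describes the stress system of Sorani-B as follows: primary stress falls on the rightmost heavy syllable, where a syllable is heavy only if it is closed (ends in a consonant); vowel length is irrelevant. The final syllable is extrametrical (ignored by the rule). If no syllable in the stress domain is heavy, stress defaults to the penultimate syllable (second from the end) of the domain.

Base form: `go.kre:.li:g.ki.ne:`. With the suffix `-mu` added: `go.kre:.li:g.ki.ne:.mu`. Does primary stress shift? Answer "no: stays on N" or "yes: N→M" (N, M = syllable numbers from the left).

Base `go.kre:.li:g.ki.ne:` (5 syllables):
  The final syllable (5, ne:) is extrametrical; the stress domain is syllables 1–4.
  Weights: 1 go L, 2 kre: L, 3 li:g H, 4 ki L.
  Heavy syllables in the domain: 3. The rightmost is syllable 3 (li:g).
  → primary stress on syllable 3.
Suffixed `go.kre:.li:g.ki.ne:.mu` (6 syllables):
  The final syllable (6, mu) is extrametrical; the stress domain is syllables 1–5.
  Weights: 1 go L, 2 kre: L, 3 li:g H, 4 ki L, 5 ne: L.
  Heavy syllables in the domain: 3. The rightmost is syllable 3 (li:g).
  → primary stress on syllable 3.

no: stays on 3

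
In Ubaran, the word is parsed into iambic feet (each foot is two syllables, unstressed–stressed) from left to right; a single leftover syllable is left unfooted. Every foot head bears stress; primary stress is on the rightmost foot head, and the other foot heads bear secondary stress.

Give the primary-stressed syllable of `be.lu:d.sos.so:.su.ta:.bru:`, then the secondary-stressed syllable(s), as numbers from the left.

Parse left to right into iambic (σˈσ) feet: (be.ˈlu:d) (sos.ˈso:) (su.ˈta:) bru:. Syllable 7 is left unfooted.
Foot heads (stressed positions): 2, 4, 6.
End Rule Rightmost: primary stress on the rightmost head = syllable 6.
Secondary stress on 2, 4: be.ˌlu:d.sos.ˌso:.su.ˈta:.bru:.

primary 6, secondary 2, 4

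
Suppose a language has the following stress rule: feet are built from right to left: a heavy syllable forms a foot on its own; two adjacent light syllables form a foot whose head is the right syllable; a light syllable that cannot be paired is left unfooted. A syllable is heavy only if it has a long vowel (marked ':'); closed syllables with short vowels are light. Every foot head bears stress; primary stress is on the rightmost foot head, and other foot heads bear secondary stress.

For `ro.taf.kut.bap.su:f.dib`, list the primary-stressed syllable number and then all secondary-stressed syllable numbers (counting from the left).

Weights: 1 ro L, 2 taf L, 3 kut L, 4 bap L, 5 su:f H, 6 dib L.
Parse right to left (heavy = foot alone; LL = one foot; stranded L unfooted): (ro.ˈtaf) (kut.ˈbap) (ˈsu:f) dib.
Foot heads: 2, 4, 5.
Primary stress on the rightmost head = syllable 5.
Secondary stress on 2, 4: ro.ˌtaf.kut.ˌbap.ˈsu:f.dib.

primary 5, secondary 2, 4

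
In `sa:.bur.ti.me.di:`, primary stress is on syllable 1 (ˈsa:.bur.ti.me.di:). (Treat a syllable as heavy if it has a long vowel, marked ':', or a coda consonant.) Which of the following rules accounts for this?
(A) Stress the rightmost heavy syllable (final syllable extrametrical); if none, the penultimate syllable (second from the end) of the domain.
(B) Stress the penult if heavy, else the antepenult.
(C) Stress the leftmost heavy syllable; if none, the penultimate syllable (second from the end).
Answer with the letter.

C

Rule A → syllable 2 (observed: 1).
Rule B → syllable 3 (observed: 1).
Rule C → syllable 1 ✓.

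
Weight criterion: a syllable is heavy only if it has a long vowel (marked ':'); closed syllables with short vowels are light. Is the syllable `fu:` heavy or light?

heavy

`fu:`: long vowel, open (no coda). Long vowel → heavy.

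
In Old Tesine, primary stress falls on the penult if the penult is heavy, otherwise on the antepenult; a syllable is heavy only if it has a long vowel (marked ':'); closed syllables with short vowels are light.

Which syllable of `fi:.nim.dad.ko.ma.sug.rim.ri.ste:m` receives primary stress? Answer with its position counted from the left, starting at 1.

Weights: 7 rim L, 8 ri L, 9 ste:m H.
The penult (syllable 8, ri) is light, so stress falls on the antepenult (syllable 7, rim).
Primary stress: syllable 7 → fi:.nim.dad.ko.ma.sug.ˈrim.ri.ste:m.

7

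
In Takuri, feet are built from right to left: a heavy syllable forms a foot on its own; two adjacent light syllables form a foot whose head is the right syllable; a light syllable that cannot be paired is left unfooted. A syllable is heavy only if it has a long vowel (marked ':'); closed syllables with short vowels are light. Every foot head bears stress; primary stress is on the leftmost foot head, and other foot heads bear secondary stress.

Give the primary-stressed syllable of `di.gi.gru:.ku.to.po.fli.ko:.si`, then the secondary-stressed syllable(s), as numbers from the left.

Weights: 1 di L, 2 gi L, 3 gru: H, 4 ku L, 5 to L, 6 po L, 7 fli L, 8 ko: H, 9 si L.
Parse right to left (heavy = foot alone; LL = one foot; stranded L unfooted): (di.ˈgi) (ˈgru:) (ku.ˈto) (po.ˈfli) (ˈko:) si.
Foot heads: 2, 3, 5, 7, 8.
Primary stress on the leftmost head = syllable 2.
Secondary stress on 3, 5, 7, 8: di.ˈgi.ˌgru:.ku.ˌto.po.ˌfli.ˌko:.si.

primary 2, secondary 3, 5, 7, 8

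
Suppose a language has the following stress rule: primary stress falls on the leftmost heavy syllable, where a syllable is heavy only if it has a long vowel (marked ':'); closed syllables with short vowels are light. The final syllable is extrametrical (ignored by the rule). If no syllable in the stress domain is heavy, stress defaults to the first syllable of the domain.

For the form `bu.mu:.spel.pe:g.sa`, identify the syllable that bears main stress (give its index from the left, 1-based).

2

The final syllable (5, sa) is extrametrical; the stress domain is syllables 1–4.
Weights: 1 bu L, 2 mu: H, 3 spel L, 4 pe:g H.
Heavy syllables in the domain: 2, 4. The leftmost is syllable 2 (mu:).
Primary stress: syllable 2 → bu.ˈmu:.spel.pe:g.sa.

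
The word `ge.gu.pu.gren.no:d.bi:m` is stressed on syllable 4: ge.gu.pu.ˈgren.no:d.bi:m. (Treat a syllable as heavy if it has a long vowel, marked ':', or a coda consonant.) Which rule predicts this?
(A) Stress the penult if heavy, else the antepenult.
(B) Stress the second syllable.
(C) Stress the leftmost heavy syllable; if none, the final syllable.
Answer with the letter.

C

Rule A → syllable 5 (observed: 4).
Rule B → syllable 2 (observed: 4).
Rule C → syllable 4 ✓.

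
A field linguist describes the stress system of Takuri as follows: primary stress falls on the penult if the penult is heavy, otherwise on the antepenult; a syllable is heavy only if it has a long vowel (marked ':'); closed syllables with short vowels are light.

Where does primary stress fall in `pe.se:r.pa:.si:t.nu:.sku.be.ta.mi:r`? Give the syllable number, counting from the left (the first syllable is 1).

7

Weights: 7 be L, 8 ta L, 9 mi:r H.
The penult (syllable 8, ta) is light, so stress falls on the antepenult (syllable 7, be).
Primary stress: syllable 7 → pe.se:r.pa:.si:t.nu:.sku.ˈbe.ta.mi:r.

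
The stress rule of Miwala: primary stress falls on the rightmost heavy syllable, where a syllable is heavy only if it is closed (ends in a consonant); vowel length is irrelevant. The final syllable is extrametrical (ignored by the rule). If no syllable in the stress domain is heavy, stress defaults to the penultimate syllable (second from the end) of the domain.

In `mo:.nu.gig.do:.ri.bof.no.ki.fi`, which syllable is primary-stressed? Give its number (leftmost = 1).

The final syllable (9, fi) is extrametrical; the stress domain is syllables 1–8.
Weights: 1 mo: L, 2 nu L, 3 gig H, 4 do: L, 5 ri L, 6 bof H, 7 no L, 8 ki L.
Heavy syllables in the domain: 3, 6. The rightmost is syllable 6 (bof).
Primary stress: syllable 6 → mo:.nu.gig.do:.ri.ˈbof.no.ki.fi.

6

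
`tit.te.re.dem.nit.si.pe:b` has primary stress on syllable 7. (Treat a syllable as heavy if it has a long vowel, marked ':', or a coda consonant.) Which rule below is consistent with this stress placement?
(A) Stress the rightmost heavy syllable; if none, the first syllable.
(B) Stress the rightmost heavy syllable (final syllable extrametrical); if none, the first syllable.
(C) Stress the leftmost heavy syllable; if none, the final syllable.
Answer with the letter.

A

Rule A → syllable 7 ✓.
Rule B → syllable 5 (observed: 7).
Rule C → syllable 1 (observed: 7).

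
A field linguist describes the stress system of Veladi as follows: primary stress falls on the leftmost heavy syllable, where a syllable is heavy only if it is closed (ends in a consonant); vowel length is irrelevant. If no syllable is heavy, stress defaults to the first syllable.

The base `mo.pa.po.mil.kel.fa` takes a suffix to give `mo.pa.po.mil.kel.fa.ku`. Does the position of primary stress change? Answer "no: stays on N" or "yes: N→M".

Base `mo.pa.po.mil.kel.fa` (6 syllables):
  Weights: 1 mo L, 2 pa L, 3 po L, 4 mil H, 5 kel H, 6 fa L.
  Heavy syllables in the domain: 4, 5. The leftmost is syllable 4 (mil).
  → primary stress on syllable 4.
Suffixed `mo.pa.po.mil.kel.fa.ku` (7 syllables):
  Weights: 1 mo L, 2 pa L, 3 po L, 4 mil H, 5 kel H, 6 fa L, 7 ku L.
  Heavy syllables in the domain: 4, 5. The leftmost is syllable 4 (mil).
  → primary stress on syllable 4.

no: stays on 4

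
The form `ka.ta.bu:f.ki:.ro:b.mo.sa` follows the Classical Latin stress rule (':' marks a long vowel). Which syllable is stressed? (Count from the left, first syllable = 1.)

Classical Latin: stress the penult if heavy (long vowel or closed), else the antepenult.
Weights: 5 ro:b H, 6 mo L, 7 sa L.
The penult (syllable 6, mo) is light, so stress falls on the antepenult (syllable 5, ro:b).
Stress on syllable 5: ka.ta.bu:f.ki:.ˈro:b.mo.sa.

5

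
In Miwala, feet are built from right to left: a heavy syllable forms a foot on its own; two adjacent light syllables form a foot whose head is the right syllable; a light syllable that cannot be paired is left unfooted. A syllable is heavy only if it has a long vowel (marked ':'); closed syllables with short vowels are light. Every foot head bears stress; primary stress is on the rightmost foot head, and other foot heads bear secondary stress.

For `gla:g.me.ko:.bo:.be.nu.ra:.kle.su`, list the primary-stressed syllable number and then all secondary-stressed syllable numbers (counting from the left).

Weights: 1 gla:g H, 2 me L, 3 ko: H, 4 bo: H, 5 be L, 6 nu L, 7 ra: H, 8 kle L, 9 su L.
Parse right to left (heavy = foot alone; LL = one foot; stranded L unfooted): (ˈgla:g) me (ˈko:) (ˈbo:) (be.ˈnu) (ˈra:) (kle.ˈsu).
Foot heads: 1, 3, 4, 6, 7, 9.
Primary stress on the rightmost head = syllable 9.
Secondary stress on 1, 3, 4, 6, 7: ˌgla:g.me.ˌko:.ˌbo:.be.ˌnu.ˌra:.kle.ˈsu.

primary 9, secondary 1, 3, 4, 6, 7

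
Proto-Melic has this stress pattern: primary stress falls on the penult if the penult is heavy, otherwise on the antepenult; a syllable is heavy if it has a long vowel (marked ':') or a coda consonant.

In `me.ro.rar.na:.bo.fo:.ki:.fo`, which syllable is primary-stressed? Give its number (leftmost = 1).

7

Weights: 6 fo: H, 7 ki: H, 8 fo L.
The penult (syllable 7, ki:) is heavy, so it takes stress.
Primary stress: syllable 7 → me.ro.rar.na:.bo.fo:.ˈki:.fo.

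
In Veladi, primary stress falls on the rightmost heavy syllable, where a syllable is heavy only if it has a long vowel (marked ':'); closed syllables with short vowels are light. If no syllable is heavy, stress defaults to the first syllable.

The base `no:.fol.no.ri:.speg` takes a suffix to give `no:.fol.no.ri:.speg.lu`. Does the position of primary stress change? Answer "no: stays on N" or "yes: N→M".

Base `no:.fol.no.ri:.speg` (5 syllables):
  Weights: 1 no: H, 2 fol L, 3 no L, 4 ri: H, 5 speg L.
  Heavy syllables in the domain: 1, 4. The rightmost is syllable 4 (ri:).
  → primary stress on syllable 4.
Suffixed `no:.fol.no.ri:.speg.lu` (6 syllables):
  Weights: 1 no: H, 2 fol L, 3 no L, 4 ri: H, 5 speg L, 6 lu L.
  Heavy syllables in the domain: 1, 4. The rightmost is syllable 4 (ri:).
  → primary stress on syllable 4.

no: stays on 4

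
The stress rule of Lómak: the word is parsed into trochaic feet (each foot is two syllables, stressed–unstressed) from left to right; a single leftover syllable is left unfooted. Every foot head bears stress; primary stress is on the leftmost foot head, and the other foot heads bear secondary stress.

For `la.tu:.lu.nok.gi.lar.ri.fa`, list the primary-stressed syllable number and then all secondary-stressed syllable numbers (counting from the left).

Parse left to right into trochaic (ˈσσ) feet: (ˈla.tu:) (ˈlu.nok) (ˈgi.lar) (ˈri.fa).
Foot heads (stressed positions): 1, 3, 5, 7.
End Rule Leftmost: primary stress on the leftmost head = syllable 1.
Secondary stress on 3, 5, 7: ˈla.tu:.ˌlu.nok.ˌgi.lar.ˌri.fa.

primary 1, secondary 3, 5, 7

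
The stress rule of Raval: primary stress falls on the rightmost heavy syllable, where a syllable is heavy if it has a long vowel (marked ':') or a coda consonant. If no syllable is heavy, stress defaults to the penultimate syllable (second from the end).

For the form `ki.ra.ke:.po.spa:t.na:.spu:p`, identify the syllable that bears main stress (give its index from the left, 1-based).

7

Weights: 1 ki L, 2 ra L, 3 ke: H, 4 po L, 5 spa:t H, 6 na: H, 7 spu:p H.
Heavy syllables in the domain: 3, 5, 6, 7. The rightmost is syllable 7 (spu:p).
Primary stress: syllable 7 → ki.ra.ke:.po.spa:t.na:.ˈspu:p.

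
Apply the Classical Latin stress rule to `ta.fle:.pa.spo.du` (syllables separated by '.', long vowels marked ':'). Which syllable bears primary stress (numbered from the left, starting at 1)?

Classical Latin: stress the penult if heavy (long vowel or closed), else the antepenult.
Weights: 3 pa L, 4 spo L, 5 du L.
The penult (syllable 4, spo) is light, so stress falls on the antepenult (syllable 3, pa).
Stress on syllable 3: ta.fle:.ˈpa.spo.du.

3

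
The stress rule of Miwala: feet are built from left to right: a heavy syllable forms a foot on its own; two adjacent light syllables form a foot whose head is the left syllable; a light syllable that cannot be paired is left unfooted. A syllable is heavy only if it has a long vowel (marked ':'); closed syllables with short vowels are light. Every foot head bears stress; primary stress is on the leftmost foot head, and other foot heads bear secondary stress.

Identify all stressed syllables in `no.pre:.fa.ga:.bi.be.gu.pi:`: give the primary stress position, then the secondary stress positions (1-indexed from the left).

Weights: 1 no L, 2 pre: H, 3 fa L, 4 ga: H, 5 bi L, 6 be L, 7 gu L, 8 pi: H.
Parse left to right (heavy = foot alone; LL = one foot; stranded L unfooted): no (ˈpre:) fa (ˈga:) (ˈbi.be) gu (ˈpi:).
Foot heads: 2, 4, 5, 8.
Primary stress on the leftmost head = syllable 2.
Secondary stress on 4, 5, 8: no.ˈpre:.fa.ˌga:.ˌbi.be.gu.ˌpi:.

primary 2, secondary 4, 5, 8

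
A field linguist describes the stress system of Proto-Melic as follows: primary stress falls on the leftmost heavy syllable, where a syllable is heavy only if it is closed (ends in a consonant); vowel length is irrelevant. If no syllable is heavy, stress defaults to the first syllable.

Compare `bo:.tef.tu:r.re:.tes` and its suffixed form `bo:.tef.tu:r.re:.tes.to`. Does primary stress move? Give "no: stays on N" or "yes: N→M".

no: stays on 2

Base `bo:.tef.tu:r.re:.tes` (5 syllables):
  Weights: 1 bo: L, 2 tef H, 3 tu:r H, 4 re: L, 5 tes H.
  Heavy syllables in the domain: 2, 3, 5. The leftmost is syllable 2 (tef).
  → primary stress on syllable 2.
Suffixed `bo:.tef.tu:r.re:.tes.to` (6 syllables):
  Weights: 1 bo: L, 2 tef H, 3 tu:r H, 4 re: L, 5 tes H, 6 to L.
  Heavy syllables in the domain: 2, 3, 5. The leftmost is syllable 2 (tef).
  → primary stress on syllable 2.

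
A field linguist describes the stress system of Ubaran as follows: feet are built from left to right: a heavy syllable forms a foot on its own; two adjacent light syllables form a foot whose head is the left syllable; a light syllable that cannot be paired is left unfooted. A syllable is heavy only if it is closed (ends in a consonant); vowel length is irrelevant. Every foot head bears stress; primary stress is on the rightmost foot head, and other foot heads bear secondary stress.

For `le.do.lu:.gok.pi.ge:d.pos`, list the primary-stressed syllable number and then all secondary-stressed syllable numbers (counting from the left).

Weights: 1 le L, 2 do L, 3 lu: L, 4 gok H, 5 pi L, 6 ge:d H, 7 pos H.
Parse left to right (heavy = foot alone; LL = one foot; stranded L unfooted): (ˈle.do) lu: (ˈgok) pi (ˈge:d) (ˈpos).
Foot heads: 1, 4, 6, 7.
Primary stress on the rightmost head = syllable 7.
Secondary stress on 1, 4, 6: ˌle.do.lu:.ˌgok.pi.ˌge:d.ˈpos.

primary 7, secondary 1, 4, 6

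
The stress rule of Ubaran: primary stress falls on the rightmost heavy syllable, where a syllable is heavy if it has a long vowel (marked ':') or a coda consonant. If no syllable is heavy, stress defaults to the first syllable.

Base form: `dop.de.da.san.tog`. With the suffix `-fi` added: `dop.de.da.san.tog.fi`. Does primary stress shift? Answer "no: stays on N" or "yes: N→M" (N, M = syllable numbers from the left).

Base `dop.de.da.san.tog` (5 syllables):
  Weights: 1 dop H, 2 de L, 3 da L, 4 san H, 5 tog H.
  Heavy syllables in the domain: 1, 4, 5. The rightmost is syllable 5 (tog).
  → primary stress on syllable 5.
Suffixed `dop.de.da.san.tog.fi` (6 syllables):
  Weights: 1 dop H, 2 de L, 3 da L, 4 san H, 5 tog H, 6 fi L.
  Heavy syllables in the domain: 1, 4, 5. The rightmost is syllable 5 (tog).
  → primary stress on syllable 5.

no: stays on 5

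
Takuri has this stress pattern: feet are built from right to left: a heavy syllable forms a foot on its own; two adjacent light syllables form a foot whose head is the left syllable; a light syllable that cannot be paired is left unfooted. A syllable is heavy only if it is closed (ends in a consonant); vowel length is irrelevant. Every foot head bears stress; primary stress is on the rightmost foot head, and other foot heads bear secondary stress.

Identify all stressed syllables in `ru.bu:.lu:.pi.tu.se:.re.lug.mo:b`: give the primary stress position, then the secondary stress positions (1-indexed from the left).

Weights: 1 ru L, 2 bu: L, 3 lu: L, 4 pi L, 5 tu L, 6 se: L, 7 re L, 8 lug H, 9 mo:b H.
Parse right to left (heavy = foot alone; LL = one foot; stranded L unfooted): ru (ˈbu:.lu:) (ˈpi.tu) (ˈse:.re) (ˈlug) (ˈmo:b).
Foot heads: 2, 4, 6, 8, 9.
Primary stress on the rightmost head = syllable 9.
Secondary stress on 2, 4, 6, 8: ru.ˌbu:.lu:.ˌpi.tu.ˌse:.re.ˌlug.ˈmo:b.

primary 9, secondary 2, 4, 6, 8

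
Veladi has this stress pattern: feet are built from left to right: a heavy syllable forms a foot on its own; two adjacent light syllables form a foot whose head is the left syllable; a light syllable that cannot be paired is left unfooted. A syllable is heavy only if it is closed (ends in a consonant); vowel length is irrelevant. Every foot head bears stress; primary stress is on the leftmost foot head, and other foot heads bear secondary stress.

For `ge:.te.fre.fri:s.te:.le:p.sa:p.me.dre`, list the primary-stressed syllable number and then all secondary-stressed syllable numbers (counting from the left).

Weights: 1 ge: L, 2 te L, 3 fre L, 4 fri:s H, 5 te: L, 6 le:p H, 7 sa:p H, 8 me L, 9 dre L.
Parse left to right (heavy = foot alone; LL = one foot; stranded L unfooted): (ˈge:.te) fre (ˈfri:s) te: (ˈle:p) (ˈsa:p) (ˈme.dre).
Foot heads: 1, 4, 6, 7, 8.
Primary stress on the leftmost head = syllable 1.
Secondary stress on 4, 6, 7, 8: ˈge:.te.fre.ˌfri:s.te:.ˌle:p.ˌsa:p.ˌme.dre.

primary 1, secondary 4, 6, 7, 8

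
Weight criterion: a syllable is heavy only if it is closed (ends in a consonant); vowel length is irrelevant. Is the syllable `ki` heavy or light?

`ki`: short vowel, open (no coda). Open (no coda) → light.

light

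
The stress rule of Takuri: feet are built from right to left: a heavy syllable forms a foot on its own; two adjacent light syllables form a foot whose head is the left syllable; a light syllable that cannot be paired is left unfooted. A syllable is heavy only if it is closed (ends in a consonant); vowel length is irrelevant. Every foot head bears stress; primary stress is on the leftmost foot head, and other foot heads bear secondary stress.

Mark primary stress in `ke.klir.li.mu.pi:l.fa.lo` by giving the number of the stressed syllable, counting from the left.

2

Weights: 1 ke L, 2 klir H, 3 li L, 4 mu L, 5 pi:l H, 6 fa L, 7 lo L.
Parse right to left (heavy = foot alone; LL = one foot; stranded L unfooted): ke (ˈklir) (ˈli.mu) (ˈpi:l) (ˈfa.lo).
Foot heads: 2, 3, 5, 6.
Primary stress on the leftmost head = syllable 2.
Primary stress: syllable 2 → ke.ˈklir.li.mu.pi:l.fa.lo.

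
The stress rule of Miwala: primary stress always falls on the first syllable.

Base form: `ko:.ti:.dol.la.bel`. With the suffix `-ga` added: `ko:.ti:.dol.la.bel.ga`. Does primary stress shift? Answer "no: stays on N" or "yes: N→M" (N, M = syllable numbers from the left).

no: stays on 1

Base `ko:.ti:.dol.la.bel` (5 syllables):
  The word has 5 syllables; the first syllable is syllable 1 (ko:).
  → primary stress on syllable 1.
Suffixed `ko:.ti:.dol.la.bel.ga` (6 syllables):
  The word has 6 syllables; the first syllable is syllable 1 (ko:).
  → primary stress on syllable 1.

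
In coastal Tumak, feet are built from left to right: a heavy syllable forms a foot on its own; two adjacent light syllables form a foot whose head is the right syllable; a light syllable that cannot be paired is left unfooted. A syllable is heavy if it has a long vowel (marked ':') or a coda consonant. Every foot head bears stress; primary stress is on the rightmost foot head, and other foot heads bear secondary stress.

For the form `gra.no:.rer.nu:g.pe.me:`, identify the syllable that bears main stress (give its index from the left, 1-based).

Weights: 1 gra L, 2 no: H, 3 rer H, 4 nu:g H, 5 pe L, 6 me: H.
Parse left to right (heavy = foot alone; LL = one foot; stranded L unfooted): gra (ˈno:) (ˈrer) (ˈnu:g) pe (ˈme:).
Foot heads: 2, 3, 4, 6.
Primary stress on the rightmost head = syllable 6.
Primary stress: syllable 6 → gra.no:.rer.nu:g.pe.ˈme:.

6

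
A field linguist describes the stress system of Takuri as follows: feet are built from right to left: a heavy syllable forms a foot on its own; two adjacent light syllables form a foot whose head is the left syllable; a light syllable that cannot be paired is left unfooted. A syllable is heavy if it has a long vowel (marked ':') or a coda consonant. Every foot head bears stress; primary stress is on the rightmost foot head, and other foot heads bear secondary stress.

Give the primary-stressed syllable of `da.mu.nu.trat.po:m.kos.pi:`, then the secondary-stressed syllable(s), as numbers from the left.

Weights: 1 da L, 2 mu L, 3 nu L, 4 trat H, 5 po:m H, 6 kos H, 7 pi: H.
Parse right to left (heavy = foot alone; LL = one foot; stranded L unfooted): da (ˈmu.nu) (ˈtrat) (ˈpo:m) (ˈkos) (ˈpi:).
Foot heads: 2, 4, 5, 6, 7.
Primary stress on the rightmost head = syllable 7.
Secondary stress on 2, 4, 5, 6: da.ˌmu.nu.ˌtrat.ˌpo:m.ˌkos.ˈpi:.

primary 7, secondary 2, 4, 5, 6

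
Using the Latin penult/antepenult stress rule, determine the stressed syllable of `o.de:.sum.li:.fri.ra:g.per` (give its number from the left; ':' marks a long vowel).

Classical Latin: stress the penult if heavy (long vowel or closed), else the antepenult.
Weights: 5 fri L, 6 ra:g H, 7 per H.
The penult (syllable 6, ra:g) is heavy, so it takes stress.
Stress on syllable 6: o.de:.sum.li:.fri.ˈra:g.per.

6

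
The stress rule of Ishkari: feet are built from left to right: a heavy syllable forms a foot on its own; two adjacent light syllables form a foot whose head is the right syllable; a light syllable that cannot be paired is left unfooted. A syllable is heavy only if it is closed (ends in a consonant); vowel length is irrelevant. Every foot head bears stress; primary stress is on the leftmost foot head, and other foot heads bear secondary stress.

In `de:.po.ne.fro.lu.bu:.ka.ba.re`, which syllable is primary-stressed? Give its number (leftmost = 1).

Weights: 1 de: L, 2 po L, 3 ne L, 4 fro L, 5 lu L, 6 bu: L, 7 ka L, 8 ba L, 9 re L.
Parse left to right (heavy = foot alone; LL = one foot; stranded L unfooted): (de:.ˈpo) (ne.ˈfro) (lu.ˈbu:) (ka.ˈba) re.
Foot heads: 2, 4, 6, 8.
Primary stress on the leftmost head = syllable 2.
Primary stress: syllable 2 → de:.ˈpo.ne.fro.lu.bu:.ka.ba.re.

2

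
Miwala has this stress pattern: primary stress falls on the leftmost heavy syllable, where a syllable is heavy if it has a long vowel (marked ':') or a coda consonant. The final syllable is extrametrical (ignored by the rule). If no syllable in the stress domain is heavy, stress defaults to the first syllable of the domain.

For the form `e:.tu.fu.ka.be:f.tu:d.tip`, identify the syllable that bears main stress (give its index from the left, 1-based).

The final syllable (7, tip) is extrametrical; the stress domain is syllables 1–6.
Weights: 1 e: H, 2 tu L, 3 fu L, 4 ka L, 5 be:f H, 6 tu:d H.
Heavy syllables in the domain: 1, 5, 6. The leftmost is syllable 1 (e:).
Primary stress: syllable 1 → ˈe:.tu.fu.ka.be:f.tu:d.tip.

1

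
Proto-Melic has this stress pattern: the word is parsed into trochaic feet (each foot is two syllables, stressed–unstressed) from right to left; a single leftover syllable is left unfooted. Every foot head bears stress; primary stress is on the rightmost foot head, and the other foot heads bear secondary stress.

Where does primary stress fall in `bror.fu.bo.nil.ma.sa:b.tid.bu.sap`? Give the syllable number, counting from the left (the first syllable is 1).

Parse right to left into trochaic (ˈσσ) feet: bror (ˈfu.bo) (ˈnil.ma) (ˈsa:b.tid) (ˈbu.sap). Syllable 1 is left unfooted.
Foot heads (stressed positions): 2, 4, 6, 8.
End Rule Rightmost: primary stress on the rightmost head = syllable 8.
Primary stress: syllable 8 → bror.fu.bo.nil.ma.sa:b.tid.ˈbu.sap.

8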